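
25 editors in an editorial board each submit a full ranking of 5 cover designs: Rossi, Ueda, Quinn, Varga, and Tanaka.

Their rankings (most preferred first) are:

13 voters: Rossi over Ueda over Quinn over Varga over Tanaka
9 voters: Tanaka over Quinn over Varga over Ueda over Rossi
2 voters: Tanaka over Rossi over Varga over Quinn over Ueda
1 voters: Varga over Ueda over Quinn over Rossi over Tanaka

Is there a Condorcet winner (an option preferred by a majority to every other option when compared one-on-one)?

Yes

Head-to-head results (25 voters total):
Rossi vs Ueda: Rossi wins 15–10.
Rossi vs Quinn: Rossi wins 15–10.
Rossi vs Varga: Rossi wins 15–10.
Rossi vs Tanaka: Rossi wins 14–11.
Ueda vs Quinn: Ueda wins 14–11.
Ueda vs Varga: Ueda wins 13–12.
Ueda vs Tanaka: Ueda wins 14–11.
Quinn vs Varga: Quinn wins 22–3.
Quinn vs Tanaka: Quinn wins 14–11.
Varga vs Tanaka: Varga wins 14–11.
Rossi beats each rival — Ueda (15–10), Quinn (15–10), Varga (15–10), Tanaka (14–11) — so Rossi is the Condorcet winner.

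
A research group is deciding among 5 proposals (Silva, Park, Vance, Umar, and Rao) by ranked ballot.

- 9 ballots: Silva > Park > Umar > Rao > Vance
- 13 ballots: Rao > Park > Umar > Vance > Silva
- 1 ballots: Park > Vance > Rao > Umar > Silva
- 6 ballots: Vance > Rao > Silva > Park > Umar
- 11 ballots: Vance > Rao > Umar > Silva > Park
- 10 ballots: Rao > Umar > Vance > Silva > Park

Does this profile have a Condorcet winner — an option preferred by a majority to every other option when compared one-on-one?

Yes

Head-to-head results (50 voters total):
Silva vs Park: Silva wins 36–14.
Silva vs Vance: Vance wins 41–9.
Silva vs Umar: Umar wins 35–15.
Silva vs Rao: Rao wins 41–9.
Park vs Vance: Vance wins 27–23.
Park vs Umar: Park wins 29–21.
Park vs Rao: Rao wins 40–10.
Vance vs Umar: Umar wins 32–18.
Vance vs Rao: Rao wins 32–18.
Umar vs Rao: Rao wins 41–9.
Rao beats each rival — Silva (41–9), Park (40–10), Vance (32–18), Umar (41–9) — so Rao is the Condorcet winner.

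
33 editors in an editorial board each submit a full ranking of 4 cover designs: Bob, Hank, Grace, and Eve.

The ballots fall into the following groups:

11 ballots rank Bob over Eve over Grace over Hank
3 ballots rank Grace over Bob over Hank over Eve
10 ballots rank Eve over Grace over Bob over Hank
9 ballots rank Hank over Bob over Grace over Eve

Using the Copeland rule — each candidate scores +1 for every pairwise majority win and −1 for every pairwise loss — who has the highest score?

Pairwise results:
  Bob vs Hank: Bob wins 24–9.
  Bob vs Grace: Bob wins 20–13.
  Bob vs Eve: Bob wins 23–10.
  Hank vs Grace: Grace wins 24–9.
  Hank vs Eve: Eve wins 21–12.
  Grace vs Eve: Eve wins 21–12.
Copeland scores (wins − losses):
  Bob: 3 − 0 = 3
  Hank: 0 − 3 = -3
  Grace: 1 − 2 = -1
  Eve: 2 − 1 = 1
Bob has the best Copeland score.

Bob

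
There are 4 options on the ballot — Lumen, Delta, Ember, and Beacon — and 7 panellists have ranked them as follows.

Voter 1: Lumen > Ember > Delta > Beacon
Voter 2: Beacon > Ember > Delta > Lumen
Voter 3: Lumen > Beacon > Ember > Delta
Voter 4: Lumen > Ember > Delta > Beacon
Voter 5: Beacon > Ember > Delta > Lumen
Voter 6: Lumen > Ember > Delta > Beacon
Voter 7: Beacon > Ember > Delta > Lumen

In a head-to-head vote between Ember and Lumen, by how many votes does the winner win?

Ballots ranking Ember above Lumen: 3.
Ballots ranking Lumen above Ember: 4.
Lumen wins 4–3, a margin of 1.

1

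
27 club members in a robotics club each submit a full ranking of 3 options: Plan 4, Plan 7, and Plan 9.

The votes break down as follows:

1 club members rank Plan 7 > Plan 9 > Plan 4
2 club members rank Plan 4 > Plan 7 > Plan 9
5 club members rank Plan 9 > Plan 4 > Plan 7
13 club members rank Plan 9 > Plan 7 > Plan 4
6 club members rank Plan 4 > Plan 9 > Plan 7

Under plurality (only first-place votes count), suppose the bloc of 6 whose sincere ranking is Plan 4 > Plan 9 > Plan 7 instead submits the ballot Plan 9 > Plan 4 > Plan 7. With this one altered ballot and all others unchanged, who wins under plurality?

First-place totals with the altered ballot: Plan 4 2, Plan 7 1, Plan 9 24.
The winner is unchanged: still Plan 9.

Plan 9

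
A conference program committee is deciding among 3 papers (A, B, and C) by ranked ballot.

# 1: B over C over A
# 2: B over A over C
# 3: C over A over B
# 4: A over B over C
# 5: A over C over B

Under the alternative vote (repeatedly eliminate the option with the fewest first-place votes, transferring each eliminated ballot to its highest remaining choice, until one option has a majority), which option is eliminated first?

Round 1: A 2, B 2, C 1. C has the fewest and is eliminated.
Round 2: A 3, B 2. A has a majority.

C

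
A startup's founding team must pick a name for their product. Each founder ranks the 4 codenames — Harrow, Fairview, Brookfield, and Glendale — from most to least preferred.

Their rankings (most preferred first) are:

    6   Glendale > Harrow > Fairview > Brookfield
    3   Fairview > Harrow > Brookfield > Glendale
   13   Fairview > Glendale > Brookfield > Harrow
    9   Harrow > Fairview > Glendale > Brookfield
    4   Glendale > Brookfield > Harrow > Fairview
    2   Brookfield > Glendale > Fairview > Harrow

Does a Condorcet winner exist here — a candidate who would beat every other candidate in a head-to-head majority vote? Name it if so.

There is no Condorcet winner

Head-to-head results (37 voters total):
Harrow vs Fairview: Harrow wins 19–18.
Harrow vs Brookfield: Brookfield wins 19–18.
Harrow vs Glendale: Glendale wins 25–12.
Fairview vs Brookfield: Fairview wins 31–6.
Fairview vs Glendale: Fairview wins 25–12.
Brookfield vs Glendale: Glendale wins 32–5.
No candidate beats all others: Harrow beats Fairview beats Brookfield beats Harrow, a majority cycle.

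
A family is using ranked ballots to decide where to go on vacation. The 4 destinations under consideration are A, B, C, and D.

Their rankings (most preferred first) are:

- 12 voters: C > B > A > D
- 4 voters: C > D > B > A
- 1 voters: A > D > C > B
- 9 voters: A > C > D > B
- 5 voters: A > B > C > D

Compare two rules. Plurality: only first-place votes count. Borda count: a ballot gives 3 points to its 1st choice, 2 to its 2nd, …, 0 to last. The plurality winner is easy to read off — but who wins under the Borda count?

Plurality first-place counts: A 15, B 0, C 16, D 0 → C.
Borda totals: A 57, B 38, C 72, D 19 → C.

C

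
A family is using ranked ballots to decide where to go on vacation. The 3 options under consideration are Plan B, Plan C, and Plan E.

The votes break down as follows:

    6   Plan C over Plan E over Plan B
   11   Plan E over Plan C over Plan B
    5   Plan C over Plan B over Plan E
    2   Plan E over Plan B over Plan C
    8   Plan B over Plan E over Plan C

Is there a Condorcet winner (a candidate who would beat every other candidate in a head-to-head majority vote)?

Yes

Head-to-head results (32 voters total):
Plan B vs Plan C: Plan C wins 22–10.
Plan B vs Plan E: Plan E wins 19–13.
Plan C vs Plan E: Plan E wins 21–11.
Plan E beats each rival — Plan B (19–13), Plan C (21–11) — so Plan E is the Condorcet winner.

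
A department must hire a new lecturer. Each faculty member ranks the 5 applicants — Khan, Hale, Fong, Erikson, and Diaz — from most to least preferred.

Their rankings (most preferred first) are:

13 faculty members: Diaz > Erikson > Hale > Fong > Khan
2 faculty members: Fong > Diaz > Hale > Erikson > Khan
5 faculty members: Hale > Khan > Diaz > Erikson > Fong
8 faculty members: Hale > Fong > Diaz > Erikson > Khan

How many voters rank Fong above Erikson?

Ballots ranking Fong above Erikson: 2+8 = 10.
Ballots ranking Erikson above Fong: 13+5 = 18.
So 10 of 28 voters prefer Fong to Erikson.

10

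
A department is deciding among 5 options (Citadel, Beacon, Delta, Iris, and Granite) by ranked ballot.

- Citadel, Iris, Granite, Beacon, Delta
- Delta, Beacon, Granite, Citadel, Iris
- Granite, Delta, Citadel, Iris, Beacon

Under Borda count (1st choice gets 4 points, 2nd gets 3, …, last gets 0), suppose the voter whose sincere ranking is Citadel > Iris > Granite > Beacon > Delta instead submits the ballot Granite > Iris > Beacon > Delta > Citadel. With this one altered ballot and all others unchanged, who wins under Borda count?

Granite

Borda totals with the altered ballot: Citadel 3, Beacon 5, Delta 8, Iris 4, Granite 10.
The winner is unchanged: still Granite.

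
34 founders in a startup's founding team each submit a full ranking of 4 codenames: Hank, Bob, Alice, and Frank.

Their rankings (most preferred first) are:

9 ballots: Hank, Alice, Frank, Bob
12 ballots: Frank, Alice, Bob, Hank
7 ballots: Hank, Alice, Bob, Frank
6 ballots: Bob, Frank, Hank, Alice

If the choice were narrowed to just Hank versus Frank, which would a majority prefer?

Frank

Ballots ranking Hank above Frank: 9+7 = 16.
Ballots ranking Frank above Hank: 12+6 = 18.
Frank wins the head-to-head, 18–16.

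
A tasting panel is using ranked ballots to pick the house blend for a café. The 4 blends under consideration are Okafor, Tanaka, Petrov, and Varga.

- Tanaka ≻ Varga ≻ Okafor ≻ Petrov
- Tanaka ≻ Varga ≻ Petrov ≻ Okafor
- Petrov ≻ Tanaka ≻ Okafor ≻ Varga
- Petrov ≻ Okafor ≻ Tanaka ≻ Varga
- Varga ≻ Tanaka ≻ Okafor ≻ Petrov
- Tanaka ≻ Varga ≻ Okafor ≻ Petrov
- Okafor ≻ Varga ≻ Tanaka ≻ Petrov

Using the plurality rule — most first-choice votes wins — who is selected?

Tanaka

First-place vote totals:
  Okafor: 1
  Tanaka: 3
  Petrov: 2
  Varga: 1
Tanaka has the most first-place votes.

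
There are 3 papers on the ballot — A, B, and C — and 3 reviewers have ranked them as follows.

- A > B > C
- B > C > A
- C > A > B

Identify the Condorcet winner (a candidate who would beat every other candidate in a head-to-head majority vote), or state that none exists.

None — there is no Condorcet winner

Head-to-head results (3 voters total):
A vs B: A wins 2–1.
A vs C: C wins 2–1.
B vs C: B wins 2–1.
No candidate beats all others: A beats B beats C beats A, a majority cycle.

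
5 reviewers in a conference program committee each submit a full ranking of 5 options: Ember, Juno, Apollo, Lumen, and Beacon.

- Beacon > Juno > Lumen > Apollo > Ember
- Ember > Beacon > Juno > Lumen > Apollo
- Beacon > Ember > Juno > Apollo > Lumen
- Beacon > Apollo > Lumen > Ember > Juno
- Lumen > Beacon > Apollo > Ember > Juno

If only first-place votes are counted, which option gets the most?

First-place vote totals:
  Ember: 1
  Juno: 0
  Apollo: 0
  Lumen: 1
  Beacon: 3
Beacon has the most first-place votes.

Beacon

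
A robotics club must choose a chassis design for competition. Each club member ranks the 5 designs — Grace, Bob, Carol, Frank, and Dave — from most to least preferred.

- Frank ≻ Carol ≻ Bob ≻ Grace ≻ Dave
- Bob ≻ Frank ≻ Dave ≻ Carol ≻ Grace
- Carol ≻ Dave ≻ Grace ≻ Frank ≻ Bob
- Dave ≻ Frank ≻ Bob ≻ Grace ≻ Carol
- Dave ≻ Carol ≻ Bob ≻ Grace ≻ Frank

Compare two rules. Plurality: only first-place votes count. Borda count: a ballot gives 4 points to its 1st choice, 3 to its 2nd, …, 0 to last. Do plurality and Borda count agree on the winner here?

Yes

Plurality first-place counts: Grace 0, Bob 1, Carol 1, Frank 1, Dave 2 → Dave.
Borda totals: Grace 5, Bob 10, Carol 11, Frank 11, Dave 13 → Dave.
The two rules agree on Dave.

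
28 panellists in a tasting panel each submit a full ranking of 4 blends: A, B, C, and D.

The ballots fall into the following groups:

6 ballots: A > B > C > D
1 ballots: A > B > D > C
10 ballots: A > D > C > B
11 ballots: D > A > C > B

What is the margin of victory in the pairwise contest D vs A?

6

Ballots ranking D above A: 11.
Ballots ranking A above D: 6+1+10 = 17.
A wins 17–11, a margin of 6.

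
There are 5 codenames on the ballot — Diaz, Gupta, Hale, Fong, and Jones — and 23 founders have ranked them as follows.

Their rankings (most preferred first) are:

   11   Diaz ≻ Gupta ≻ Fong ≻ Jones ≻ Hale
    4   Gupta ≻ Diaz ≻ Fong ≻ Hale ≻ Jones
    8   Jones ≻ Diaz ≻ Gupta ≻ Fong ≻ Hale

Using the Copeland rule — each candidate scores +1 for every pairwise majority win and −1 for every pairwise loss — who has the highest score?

Diaz

Pairwise results:
  Diaz vs Gupta: Diaz wins 19–4.
  Diaz vs Hale: Diaz wins 23–0.
  Diaz vs Fong: Diaz wins 23–0.
  Diaz vs Jones: Diaz wins 15–8.
  Gupta vs Hale: Gupta wins 23–0.
  Gupta vs Fong: Gupta wins 23–0.
  Gupta vs Jones: Gupta wins 15–8.
  Hale vs Fong: Fong wins 23–0.
  Hale vs Jones: Jones wins 19–4.
  Fong vs Jones: Fong wins 15–8.
Copeland scores (wins − losses):
  Diaz: 4 − 0 = 4
  Gupta: 3 − 1 = 2
  Hale: 0 − 4 = -4
  Fong: 2 − 2 = 0
  Jones: 1 − 3 = -2
Diaz has the best Copeland score.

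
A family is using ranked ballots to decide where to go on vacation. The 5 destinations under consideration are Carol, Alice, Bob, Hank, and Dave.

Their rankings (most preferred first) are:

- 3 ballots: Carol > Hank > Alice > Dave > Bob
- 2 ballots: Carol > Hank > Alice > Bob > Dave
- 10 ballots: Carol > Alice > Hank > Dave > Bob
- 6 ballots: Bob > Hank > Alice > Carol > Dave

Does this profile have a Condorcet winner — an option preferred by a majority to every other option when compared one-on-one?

Head-to-head results (21 voters total):
Carol vs Alice: Carol wins 15–6.
Carol vs Bob: Carol wins 15–6.
Carol vs Hank: Carol wins 15–6.
Carol vs Dave: Carol wins 21–0.
Alice vs Bob: Alice wins 15–6.
Alice vs Hank: Hank wins 11–10.
Alice vs Dave: Alice wins 21–0.
Bob vs Hank: Hank wins 15–6.
Bob vs Dave: Dave wins 13–8.
Hank vs Dave: Hank wins 21–0.
Carol beats each rival — Alice (15–6), Bob (15–6), Hank (15–6), Dave (21–0) — so Carol is the Condorcet winner.

Yes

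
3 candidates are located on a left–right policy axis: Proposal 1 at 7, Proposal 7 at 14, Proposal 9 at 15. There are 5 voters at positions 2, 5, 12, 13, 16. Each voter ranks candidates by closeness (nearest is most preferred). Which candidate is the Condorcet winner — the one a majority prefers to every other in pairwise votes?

With single-peaked preferences on a line, the Condorcet winner is the candidate closest to the median voter.
The median voter (position 12) is closest to Proposal 7 at 14.
Check: Proposal 7 vs Proposal 1 — voters closer to Proposal 7: 3 of 5.

Proposal 7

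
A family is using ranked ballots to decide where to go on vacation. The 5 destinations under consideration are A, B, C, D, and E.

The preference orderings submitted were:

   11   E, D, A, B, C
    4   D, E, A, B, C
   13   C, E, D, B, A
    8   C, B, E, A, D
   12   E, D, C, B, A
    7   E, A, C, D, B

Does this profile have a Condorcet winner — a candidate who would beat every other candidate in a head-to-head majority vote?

Head-to-head results (55 voters total):
A vs B: B wins 33–22.
A vs C: C wins 33–22.
A vs D: D wins 40–15.
A vs E: E wins 55–0.
B vs C: C wins 40–15.
B vs D: D wins 47–8.
B vs E: E wins 47–8.
C vs D: C wins 28–27.
C vs E: E wins 34–21.
D vs E: E wins 51–4.
E beats each rival — A (55–0), B (47–8), C (34–21), D (51–4) — so E is the Condorcet winner.

Yes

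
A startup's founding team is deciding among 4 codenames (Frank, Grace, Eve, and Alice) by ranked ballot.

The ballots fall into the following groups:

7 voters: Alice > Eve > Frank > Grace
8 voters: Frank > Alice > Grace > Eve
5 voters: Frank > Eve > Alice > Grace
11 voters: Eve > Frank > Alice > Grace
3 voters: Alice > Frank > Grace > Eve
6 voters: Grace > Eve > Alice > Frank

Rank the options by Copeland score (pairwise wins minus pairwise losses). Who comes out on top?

Pairwise results:
  Frank vs Grace: Frank wins 34–6.
  Frank vs Eve: Eve wins 24–16.
  Frank vs Alice: Frank wins 24–16.
  Grace vs Eve: Eve wins 23–17.
  Grace vs Alice: Alice wins 34–6.
  Eve vs Alice: Eve wins 22–18.
Copeland scores (wins − losses):
  Frank: 2 − 1 = 1
  Grace: 0 − 3 = -3
  Eve: 3 − 0 = 3
  Alice: 1 − 2 = -1
Eve has the best Copeland score.

Eve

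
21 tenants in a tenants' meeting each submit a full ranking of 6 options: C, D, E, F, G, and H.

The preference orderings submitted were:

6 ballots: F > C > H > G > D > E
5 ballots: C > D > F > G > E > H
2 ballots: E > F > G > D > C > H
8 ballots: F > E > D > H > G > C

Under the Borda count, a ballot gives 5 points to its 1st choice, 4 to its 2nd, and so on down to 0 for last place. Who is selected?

F

Borda scores:
  C: 6·4 + 5·5 + 2·1 + 8·0 = 51
  D: 6·1 + 5·4 + 2·2 + 8·3 = 54
  E: 6·0 + 5·1 + 2·5 + 8·4 = 47
  F: 6·5 + 5·3 + 2·4 + 8·5 = 93
  G: 6·2 + 5·2 + 2·3 + 8·1 = 36
  H: 6·3 + 5·0 + 2·0 + 8·2 = 34
F has the highest total.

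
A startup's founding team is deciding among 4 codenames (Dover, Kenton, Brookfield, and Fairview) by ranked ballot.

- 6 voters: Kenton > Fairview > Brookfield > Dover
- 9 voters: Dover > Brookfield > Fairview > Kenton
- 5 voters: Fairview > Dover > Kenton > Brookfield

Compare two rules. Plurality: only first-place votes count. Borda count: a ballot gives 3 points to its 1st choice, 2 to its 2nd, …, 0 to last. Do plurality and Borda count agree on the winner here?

Plurality first-place counts: Dover 9, Kenton 6, Brookfield 0, Fairview 5 → Dover.
Borda totals: Dover 37, Kenton 23, Brookfield 24, Fairview 36 → Dover.
The two rules agree on Dover.

Yes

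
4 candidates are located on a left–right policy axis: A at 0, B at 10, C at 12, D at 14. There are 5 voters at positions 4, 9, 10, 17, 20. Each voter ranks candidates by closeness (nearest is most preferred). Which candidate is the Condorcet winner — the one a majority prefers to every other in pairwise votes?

With single-peaked preferences on a line, the Condorcet winner is the candidate closest to the median voter.
The median voter (position 10) is closest to B at 10.
Check: B vs C — voters closer to B: 3 of 5.

B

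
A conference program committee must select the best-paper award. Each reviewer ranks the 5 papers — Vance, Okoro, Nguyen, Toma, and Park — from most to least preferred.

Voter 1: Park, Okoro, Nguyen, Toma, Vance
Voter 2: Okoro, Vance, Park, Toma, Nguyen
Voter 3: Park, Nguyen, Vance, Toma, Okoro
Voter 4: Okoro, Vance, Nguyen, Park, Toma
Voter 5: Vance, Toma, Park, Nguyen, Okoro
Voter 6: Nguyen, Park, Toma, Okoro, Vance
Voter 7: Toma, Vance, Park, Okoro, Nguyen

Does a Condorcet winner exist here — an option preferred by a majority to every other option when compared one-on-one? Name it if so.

No Condorcet winner

Head-to-head results (7 voters total):
Vance vs Okoro: Okoro wins 4–3.
Vance vs Nguyen: Vance wins 4–3.
Vance vs Toma: Vance wins 4–3.
Vance vs Park: Vance wins 4–3.
Okoro vs Nguyen: Okoro wins 4–3.
Okoro vs Toma: Toma wins 4–3.
Okoro vs Park: Park wins 5–2.
Nguyen vs Toma: Nguyen wins 4–3.
Nguyen vs Park: Park wins 5–2.
Toma vs Park: Park wins 5–2.
No candidate beats all others: Vance beats Toma beats Okoro beats Vance, a majority cycle.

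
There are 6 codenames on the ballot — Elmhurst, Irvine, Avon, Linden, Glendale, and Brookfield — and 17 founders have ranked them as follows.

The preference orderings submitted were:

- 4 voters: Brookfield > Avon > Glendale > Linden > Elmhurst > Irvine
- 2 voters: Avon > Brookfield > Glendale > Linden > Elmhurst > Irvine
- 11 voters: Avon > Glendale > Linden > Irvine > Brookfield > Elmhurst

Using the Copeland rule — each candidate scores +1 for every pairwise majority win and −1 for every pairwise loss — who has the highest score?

Pairwise results:
  Elmhurst vs Irvine: Irvine wins 11–6.
  Elmhurst vs Avon: Avon wins 17–0.
  Elmhurst vs Linden: Linden wins 17–0.
  Elmhurst vs Glendale: Glendale wins 17–0.
  Elmhurst vs Brookfield: Brookfield wins 17–0.
  Irvine vs Avon: Avon wins 17–0.
  Irvine vs Linden: Linden wins 17–0.
  Irvine vs Glendale: Glendale wins 17–0.
  Irvine vs Brookfield: Irvine wins 11–6.
  Avon vs Linden: Avon wins 17–0.
  Avon vs Glendale: Avon wins 17–0.
  Avon vs Brookfield: Avon wins 13–4.
  Linden vs Glendale: Glendale wins 17–0.
  Linden vs Brookfield: Linden wins 11–6.
  Glendale vs Brookfield: Glendale wins 11–6.
Copeland scores (wins − losses):
  Elmhurst: 0 − 5 = -5
  Irvine: 2 − 3 = -1
  Avon: 5 − 0 = 5
  Linden: 3 − 2 = 1
  Glendale: 4 − 1 = 3
  Brookfield: 1 − 4 = -3
Avon has the best Copeland score.

Avon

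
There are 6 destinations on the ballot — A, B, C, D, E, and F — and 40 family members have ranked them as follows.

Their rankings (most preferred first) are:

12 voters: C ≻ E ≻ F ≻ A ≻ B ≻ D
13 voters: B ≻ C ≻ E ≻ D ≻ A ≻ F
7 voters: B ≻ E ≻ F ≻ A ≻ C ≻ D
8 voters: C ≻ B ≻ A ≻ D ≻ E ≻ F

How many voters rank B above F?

28

Ballots ranking B above F: 13+7+8 = 28.
Ballots ranking F above B: 12.
So 28 of 40 voters prefer B to F.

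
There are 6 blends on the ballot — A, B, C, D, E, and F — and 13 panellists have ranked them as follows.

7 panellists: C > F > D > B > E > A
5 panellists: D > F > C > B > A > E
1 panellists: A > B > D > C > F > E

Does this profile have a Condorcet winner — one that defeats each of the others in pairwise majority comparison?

Yes

Head-to-head results (13 voters total):
A vs B: B wins 12–1.
A vs C: C wins 12–1.
A vs D: D wins 12–1.
A vs E: E wins 7–6.
A vs F: F wins 12–1.
B vs C: C wins 12–1.
B vs D: D wins 12–1.
B vs E: B wins 13–0.
B vs F: F wins 12–1.
C vs D: C wins 7–6.
C vs E: C wins 13–0.
C vs F: C wins 8–5.
D vs E: D wins 13–0.
D vs F: F wins 7–6.
E vs F: F wins 13–0.
C beats each rival — A (12–1), B (12–1), D (7–6), E (13–0), F (8–5) — so C is the Condorcet winner.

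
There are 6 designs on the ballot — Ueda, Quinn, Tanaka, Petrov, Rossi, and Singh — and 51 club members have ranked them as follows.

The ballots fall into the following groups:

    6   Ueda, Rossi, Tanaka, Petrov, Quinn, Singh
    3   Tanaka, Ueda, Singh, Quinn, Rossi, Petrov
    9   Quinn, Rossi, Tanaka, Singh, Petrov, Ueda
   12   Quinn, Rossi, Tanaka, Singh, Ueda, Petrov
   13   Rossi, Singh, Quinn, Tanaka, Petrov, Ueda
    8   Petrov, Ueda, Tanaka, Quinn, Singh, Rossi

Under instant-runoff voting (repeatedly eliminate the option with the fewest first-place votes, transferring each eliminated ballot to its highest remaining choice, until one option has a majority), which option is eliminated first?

Singh

Round 1: Quinn 21, Rossi 13, Petrov 8, Ueda 6, Tanaka 3, Singh 0. Singh has the fewest and is eliminated.
Round 2: Quinn 21, Rossi 13, Petrov 8, Ueda 6, Tanaka 3. Tanaka has the fewest and is eliminated.
Round 3: Quinn 21, Rossi 13, Ueda 9, Petrov 8. Petrov has the fewest and is eliminated.
Round 4: Quinn 21, Ueda 17, Rossi 13. Rossi has the fewest and is eliminated.
Round 5: Quinn 34, Ueda 17. Quinn has a majority.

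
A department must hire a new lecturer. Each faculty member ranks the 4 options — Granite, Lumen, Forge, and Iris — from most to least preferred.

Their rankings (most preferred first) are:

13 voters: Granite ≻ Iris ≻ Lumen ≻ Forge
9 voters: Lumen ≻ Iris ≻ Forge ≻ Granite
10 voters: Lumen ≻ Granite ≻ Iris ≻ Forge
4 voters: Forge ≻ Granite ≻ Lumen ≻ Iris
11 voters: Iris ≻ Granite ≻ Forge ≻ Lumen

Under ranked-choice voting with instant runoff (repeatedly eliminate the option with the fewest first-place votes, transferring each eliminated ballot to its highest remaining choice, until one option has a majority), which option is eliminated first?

Forge

Round 1: Lumen 19, Granite 13, Iris 11, Forge 4. Forge has the fewest and is eliminated.
Round 2: Lumen 19, Granite 17, Iris 11. Iris has the fewest and is eliminated.
Round 3: Granite 28, Lumen 19. Granite has a majority.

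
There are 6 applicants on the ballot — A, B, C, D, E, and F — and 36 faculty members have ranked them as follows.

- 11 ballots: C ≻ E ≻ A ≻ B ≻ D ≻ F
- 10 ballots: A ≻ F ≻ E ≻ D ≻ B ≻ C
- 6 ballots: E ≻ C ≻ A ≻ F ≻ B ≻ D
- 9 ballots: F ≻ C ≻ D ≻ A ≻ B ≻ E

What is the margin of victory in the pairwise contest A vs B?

36

Ballots ranking A above B: 11+10+6+9 = 36.
Ballots ranking B above A: 0.
A wins 36–0, a margin of 36.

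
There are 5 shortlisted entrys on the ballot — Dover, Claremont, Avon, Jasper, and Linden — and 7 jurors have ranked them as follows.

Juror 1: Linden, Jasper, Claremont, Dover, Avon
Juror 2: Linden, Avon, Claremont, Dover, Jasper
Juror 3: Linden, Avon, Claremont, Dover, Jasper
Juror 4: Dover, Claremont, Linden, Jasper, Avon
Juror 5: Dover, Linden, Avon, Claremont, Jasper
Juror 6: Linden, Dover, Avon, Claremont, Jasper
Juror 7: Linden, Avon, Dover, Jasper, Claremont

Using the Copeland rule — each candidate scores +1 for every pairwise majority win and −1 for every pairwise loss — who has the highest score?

Pairwise results:
  Dover vs Claremont: Dover wins 4–3.
  Dover vs Avon: Dover wins 4–3.
  Dover vs Jasper: Dover wins 6–1.
  Dover vs Linden: Linden wins 5–2.
  Claremont vs Avon: Avon wins 5–2.
  Claremont vs Jasper: Claremont wins 5–2.
  Claremont vs Linden: Linden wins 6–1.
  Avon vs Jasper: Avon wins 5–2.
  Avon vs Linden: Linden wins 7–0.
  Jasper vs Linden: Linden wins 7–0.
Copeland scores (wins − losses):
  Dover: 3 − 1 = 2
  Claremont: 1 − 3 = -2
  Avon: 2 − 2 = 0
  Jasper: 0 − 4 = -4
  Linden: 4 − 0 = 4
Linden has the best Copeland score.

Linden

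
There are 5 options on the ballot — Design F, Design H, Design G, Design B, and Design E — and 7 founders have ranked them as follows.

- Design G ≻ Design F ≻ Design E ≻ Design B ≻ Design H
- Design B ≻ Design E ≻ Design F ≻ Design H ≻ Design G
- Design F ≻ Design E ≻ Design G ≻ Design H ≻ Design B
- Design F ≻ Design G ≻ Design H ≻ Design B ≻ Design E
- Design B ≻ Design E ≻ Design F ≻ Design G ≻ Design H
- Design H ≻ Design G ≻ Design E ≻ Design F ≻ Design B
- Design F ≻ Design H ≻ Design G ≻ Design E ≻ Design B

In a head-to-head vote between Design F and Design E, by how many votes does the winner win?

1

Ballots ranking Design F above Design E: 4.
Ballots ranking Design E above Design F: 3.
Design F wins 4–3, a margin of 1.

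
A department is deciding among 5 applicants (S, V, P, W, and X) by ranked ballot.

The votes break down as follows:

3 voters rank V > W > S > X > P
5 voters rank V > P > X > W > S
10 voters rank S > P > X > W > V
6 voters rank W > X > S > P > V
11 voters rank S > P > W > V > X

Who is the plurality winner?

S

First-place vote totals:
  S: 21
  V: 8
  P: 0
  W: 6
  X: 0
S has the most first-place votes.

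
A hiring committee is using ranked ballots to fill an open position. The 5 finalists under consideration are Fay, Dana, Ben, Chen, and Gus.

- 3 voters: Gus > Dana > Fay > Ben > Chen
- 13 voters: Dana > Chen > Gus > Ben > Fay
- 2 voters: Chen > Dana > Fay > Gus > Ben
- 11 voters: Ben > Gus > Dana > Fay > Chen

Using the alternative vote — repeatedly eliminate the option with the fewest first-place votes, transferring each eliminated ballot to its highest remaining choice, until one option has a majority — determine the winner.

Round 1: Dana 13, Ben 11, Gus 3, Chen 2, Fay 0. Fay has the fewest and is eliminated.
Round 2: Dana 13, Ben 11, Gus 3, Chen 2. Chen has the fewest and is eliminated.
Round 3: Dana 15, Ben 11, Gus 3. Dana has a majority.

Dana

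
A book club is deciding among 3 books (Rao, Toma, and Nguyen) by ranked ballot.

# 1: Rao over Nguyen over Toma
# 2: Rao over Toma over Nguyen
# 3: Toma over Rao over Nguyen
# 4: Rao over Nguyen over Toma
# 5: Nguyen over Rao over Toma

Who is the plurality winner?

First-place vote totals:
  Rao: 3
  Toma: 1
  Nguyen: 1
Rao has the most first-place votes.

Rao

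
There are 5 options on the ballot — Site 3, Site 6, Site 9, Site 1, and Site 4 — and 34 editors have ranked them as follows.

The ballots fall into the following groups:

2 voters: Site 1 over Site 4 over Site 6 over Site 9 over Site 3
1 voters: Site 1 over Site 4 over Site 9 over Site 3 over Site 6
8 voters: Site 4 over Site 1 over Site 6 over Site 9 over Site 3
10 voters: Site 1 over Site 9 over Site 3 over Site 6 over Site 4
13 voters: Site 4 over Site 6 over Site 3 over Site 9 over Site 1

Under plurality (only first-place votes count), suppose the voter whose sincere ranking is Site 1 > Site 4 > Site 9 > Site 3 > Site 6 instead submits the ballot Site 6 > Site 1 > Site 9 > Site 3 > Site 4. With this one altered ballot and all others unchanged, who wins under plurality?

First-place totals with the altered ballot: Site 3 0, Site 6 1, Site 9 0, Site 1 12, Site 4 21.
The winner is unchanged: still Site 4.

Site 4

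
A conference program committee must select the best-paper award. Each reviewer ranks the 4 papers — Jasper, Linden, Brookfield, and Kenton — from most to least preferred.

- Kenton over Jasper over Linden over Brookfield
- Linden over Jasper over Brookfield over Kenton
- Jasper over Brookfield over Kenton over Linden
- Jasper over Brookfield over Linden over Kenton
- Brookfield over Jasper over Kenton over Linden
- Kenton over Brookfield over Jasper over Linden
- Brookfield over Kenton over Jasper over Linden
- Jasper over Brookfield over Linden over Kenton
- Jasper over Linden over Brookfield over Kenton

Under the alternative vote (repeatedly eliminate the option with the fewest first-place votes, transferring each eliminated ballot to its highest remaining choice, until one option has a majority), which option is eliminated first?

Round 1: Jasper 4, Brookfield 2, Kenton 2, Linden 1. Linden has the fewest and is eliminated.
Round 2: Jasper 5, Brookfield 2, Kenton 2. Jasper has a majority.

Linden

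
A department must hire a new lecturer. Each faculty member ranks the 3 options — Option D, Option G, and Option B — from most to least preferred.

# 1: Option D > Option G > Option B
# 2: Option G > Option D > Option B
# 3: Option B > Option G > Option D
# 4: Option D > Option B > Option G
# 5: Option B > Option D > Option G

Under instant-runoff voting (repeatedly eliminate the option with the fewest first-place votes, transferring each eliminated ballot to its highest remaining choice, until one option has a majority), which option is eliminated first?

Round 1: Option D 2, Option B 2, Option G 1. Option G has the fewest and is eliminated.
Round 2: Option D 3, Option B 2. Option D has a majority.

Option G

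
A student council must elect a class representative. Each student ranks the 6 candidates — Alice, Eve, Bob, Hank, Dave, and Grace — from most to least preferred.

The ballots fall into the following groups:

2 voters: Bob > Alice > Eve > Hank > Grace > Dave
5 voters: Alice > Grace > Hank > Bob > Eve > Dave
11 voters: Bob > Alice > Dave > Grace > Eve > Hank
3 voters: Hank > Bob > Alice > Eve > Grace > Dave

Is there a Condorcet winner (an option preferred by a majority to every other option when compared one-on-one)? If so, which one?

Bob

Head-to-head results (21 voters total):
Alice vs Eve: Alice wins 21–0.
Alice vs Bob: Bob wins 16–5.
Alice vs Hank: Alice wins 18–3.
Alice vs Dave: Alice wins 21–0.
Alice vs Grace: Alice wins 21–0.
Eve vs Bob: Bob wins 21–0.
Eve vs Hank: Eve wins 13–8.
Eve vs Dave: Dave wins 11–10.
Eve vs Grace: Grace wins 16–5.
Bob vs Hank: Bob wins 13–8.
Bob vs Dave: Bob wins 21–0.
Bob vs Grace: Bob wins 16–5.
Hank vs Dave: Dave wins 11–10.
Hank vs Grace: Grace wins 16–5.
Dave vs Grace: Dave wins 11–10.
Bob beats each rival — Alice (16–5), Eve (21–0), Hank (13–8), Dave (21–0), Grace (16–5) — so Bob is the Condorcet winner.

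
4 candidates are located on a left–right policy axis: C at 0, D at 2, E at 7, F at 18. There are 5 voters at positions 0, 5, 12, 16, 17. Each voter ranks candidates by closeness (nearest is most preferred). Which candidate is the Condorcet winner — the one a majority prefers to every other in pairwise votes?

With single-peaked preferences on a line, the Condorcet winner is the candidate closest to the median voter.
The median voter (position 12) is closest to E at 7.
Check: E vs C — voters closer to E: 4 of 5.

E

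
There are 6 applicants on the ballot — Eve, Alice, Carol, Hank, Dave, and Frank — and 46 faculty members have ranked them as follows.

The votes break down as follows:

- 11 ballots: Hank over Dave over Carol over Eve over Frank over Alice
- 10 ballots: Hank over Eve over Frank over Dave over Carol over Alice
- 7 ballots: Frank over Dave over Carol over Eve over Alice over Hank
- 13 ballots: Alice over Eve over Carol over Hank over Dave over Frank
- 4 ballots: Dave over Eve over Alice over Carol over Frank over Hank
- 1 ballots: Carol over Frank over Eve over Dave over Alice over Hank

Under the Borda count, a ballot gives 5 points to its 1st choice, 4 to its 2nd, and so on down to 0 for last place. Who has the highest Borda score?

Borda scores:
  Eve: 11·2 + 10·4 + 7·2 + 13·4 + 4·4 + 3 = 147
  Alice: 11·0 + 10·0 + 7·1 + 13·5 + 4·3 + 1 = 85
  Carol: 11·3 + 10·1 + 7·3 + 13·3 + 4·2 + 5 = 116
  Hank: 11·5 + 10·5 + 7·0 + 13·2 + 4·0 + 0 = 131
  Dave: 11·4 + 10·2 + 7·4 + 13·1 + 4·5 + 2 = 127
  Frank: 11·1 + 10·3 + 7·5 + 13·0 + 4·1 + 4 = 84
Eve has the highest total.

Eve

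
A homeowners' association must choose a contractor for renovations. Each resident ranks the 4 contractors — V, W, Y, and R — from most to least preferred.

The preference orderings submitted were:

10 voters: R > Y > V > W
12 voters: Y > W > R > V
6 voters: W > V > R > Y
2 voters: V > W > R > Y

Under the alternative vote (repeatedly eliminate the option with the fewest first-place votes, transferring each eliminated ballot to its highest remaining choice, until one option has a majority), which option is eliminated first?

Round 1: Y 12, R 10, W 6, V 2. V has the fewest and is eliminated.
Round 2: Y 12, R 10, W 8. W has the fewest and is eliminated.
Round 3: R 18, Y 12. R has a majority.

V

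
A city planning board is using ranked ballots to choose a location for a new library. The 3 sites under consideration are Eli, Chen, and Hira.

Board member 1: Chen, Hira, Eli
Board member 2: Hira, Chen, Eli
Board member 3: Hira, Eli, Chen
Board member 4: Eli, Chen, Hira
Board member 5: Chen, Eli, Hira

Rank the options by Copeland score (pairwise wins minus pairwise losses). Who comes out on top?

Chen

Pairwise results:
  Eli vs Chen: Chen wins 3–2.
  Eli vs Hira: Hira wins 3–2.
  Chen vs Hira: Chen wins 3–2.
Copeland scores (wins − losses):
  Eli: 0 − 2 = -2
  Chen: 2 − 0 = 2
  Hira: 1 − 1 = 0
Chen has the best Copeland score.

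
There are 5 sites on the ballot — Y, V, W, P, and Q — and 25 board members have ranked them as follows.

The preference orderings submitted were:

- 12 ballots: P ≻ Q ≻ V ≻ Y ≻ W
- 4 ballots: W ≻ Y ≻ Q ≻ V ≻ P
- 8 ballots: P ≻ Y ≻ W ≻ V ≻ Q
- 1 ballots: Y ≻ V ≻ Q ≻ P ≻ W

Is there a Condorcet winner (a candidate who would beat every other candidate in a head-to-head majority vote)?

Yes

Head-to-head results (25 voters total):
Y vs V: Y wins 13–12.
Y vs W: Y wins 21–4.
Y vs P: P wins 20–5.
Y vs Q: Y wins 13–12.
V vs W: V wins 13–12.
V vs P: P wins 20–5.
V vs Q: Q wins 16–9.
W vs P: P wins 21–4.
W vs Q: Q wins 13–12.
P vs Q: P wins 20–5.
P beats each rival — Y (20–5), V (20–5), W (21–4), Q (20–5) — so P is the Condorcet winner.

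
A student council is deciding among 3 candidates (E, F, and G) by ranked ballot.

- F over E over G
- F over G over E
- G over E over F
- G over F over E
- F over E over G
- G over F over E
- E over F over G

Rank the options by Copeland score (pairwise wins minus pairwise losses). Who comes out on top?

Pairwise results:
  E vs F: F wins 5–2.
  E vs G: G wins 4–3.
  F vs G: F wins 4–3.
Copeland scores (wins − losses):
  E: 0 − 2 = -2
  F: 2 − 0 = 2
  G: 1 − 1 = 0
F has the best Copeland score.

F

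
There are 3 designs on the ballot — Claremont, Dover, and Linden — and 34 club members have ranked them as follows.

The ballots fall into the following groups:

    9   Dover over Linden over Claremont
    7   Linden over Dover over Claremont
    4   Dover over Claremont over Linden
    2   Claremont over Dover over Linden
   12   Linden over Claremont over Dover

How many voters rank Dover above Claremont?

20

Ballots ranking Dover above Claremont: 9+7+4 = 20.
Ballots ranking Claremont above Dover: 2+12 = 14.
So 20 of 34 voters prefer Dover to Claremont.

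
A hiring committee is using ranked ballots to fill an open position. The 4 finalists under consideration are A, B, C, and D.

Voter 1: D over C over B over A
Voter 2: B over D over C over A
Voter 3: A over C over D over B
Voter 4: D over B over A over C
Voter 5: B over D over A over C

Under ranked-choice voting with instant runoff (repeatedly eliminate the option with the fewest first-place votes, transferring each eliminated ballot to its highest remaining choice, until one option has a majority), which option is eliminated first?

C

Round 1: B 2, D 2, A 1, C 0. C has the fewest and is eliminated.
Round 2: B 2, D 2, A 1. A has the fewest and is eliminated.
Round 3: D 3, B 2. D has a majority.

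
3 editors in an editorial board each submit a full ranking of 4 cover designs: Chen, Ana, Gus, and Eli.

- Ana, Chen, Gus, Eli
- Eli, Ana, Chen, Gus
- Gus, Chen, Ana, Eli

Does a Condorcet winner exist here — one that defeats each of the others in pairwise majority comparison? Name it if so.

Head-to-head results (3 voters total):
Chen vs Ana: Ana wins 2–1.
Chen vs Gus: Chen wins 2–1.
Chen vs Eli: Chen wins 2–1.
Ana vs Gus: Ana wins 2–1.
Ana vs Eli: Ana wins 2–1.
Gus vs Eli: Gus wins 2–1.
Ana beats each rival — Chen (2–1), Gus (2–1), Eli (2–1) — so Ana is the Condorcet winner.

Ana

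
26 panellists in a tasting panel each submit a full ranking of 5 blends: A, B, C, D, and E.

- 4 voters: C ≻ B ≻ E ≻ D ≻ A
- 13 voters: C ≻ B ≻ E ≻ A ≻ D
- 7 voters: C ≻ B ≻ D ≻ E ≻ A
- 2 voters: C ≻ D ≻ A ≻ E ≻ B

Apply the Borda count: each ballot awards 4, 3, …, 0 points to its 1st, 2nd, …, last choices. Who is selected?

C

Borda scores:
  A: 4·0 + 13·1 + 7·0 + 2·2 = 17
  B: 4·3 + 13·3 + 7·3 + 2·0 = 72
  C: 4·4 + 13·4 + 7·4 + 2·4 = 104
  D: 4·1 + 13·0 + 7·2 + 2·3 = 24
  E: 4·2 + 13·2 + 7·1 + 2·1 = 43
C has the highest total.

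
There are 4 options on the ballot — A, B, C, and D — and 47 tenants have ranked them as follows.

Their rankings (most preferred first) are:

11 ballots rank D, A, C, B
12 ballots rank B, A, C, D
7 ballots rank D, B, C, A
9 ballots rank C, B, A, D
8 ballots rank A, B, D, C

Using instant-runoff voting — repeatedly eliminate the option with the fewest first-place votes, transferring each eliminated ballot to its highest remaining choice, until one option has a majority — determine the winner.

Round 1: D 18, B 12, C 9, A 8. A has the fewest and is eliminated.
Round 2: B 20, D 18, C 9. C has the fewest and is eliminated.
Round 3: B 29, D 18. B has a majority.

B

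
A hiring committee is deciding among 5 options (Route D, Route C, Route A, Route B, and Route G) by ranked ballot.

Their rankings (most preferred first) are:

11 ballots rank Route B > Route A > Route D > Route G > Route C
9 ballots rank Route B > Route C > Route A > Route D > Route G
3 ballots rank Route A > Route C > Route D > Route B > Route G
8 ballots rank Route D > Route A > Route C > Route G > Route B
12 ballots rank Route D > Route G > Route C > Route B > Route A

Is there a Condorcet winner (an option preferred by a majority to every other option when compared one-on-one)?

No

Head-to-head results (43 voters total):
Route D vs Route C: Route D wins 31–12.
Route D vs Route A: Route A wins 23–20.
Route D vs Route B: Route D wins 23–20.
Route D vs Route G: Route D wins 43–0.
Route C vs Route A: Route A wins 22–21.
Route C vs Route B: Route C wins 23–20.
Route C vs Route G: Route G wins 23–20.
Route A vs Route B: Route B wins 32–11.
Route A vs Route G: Route A wins 31–12.
Route B vs Route G: Route B wins 23–20.
No candidate beats all others: Route D beats Route B beats Route A beats Route D, a majority cycle.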